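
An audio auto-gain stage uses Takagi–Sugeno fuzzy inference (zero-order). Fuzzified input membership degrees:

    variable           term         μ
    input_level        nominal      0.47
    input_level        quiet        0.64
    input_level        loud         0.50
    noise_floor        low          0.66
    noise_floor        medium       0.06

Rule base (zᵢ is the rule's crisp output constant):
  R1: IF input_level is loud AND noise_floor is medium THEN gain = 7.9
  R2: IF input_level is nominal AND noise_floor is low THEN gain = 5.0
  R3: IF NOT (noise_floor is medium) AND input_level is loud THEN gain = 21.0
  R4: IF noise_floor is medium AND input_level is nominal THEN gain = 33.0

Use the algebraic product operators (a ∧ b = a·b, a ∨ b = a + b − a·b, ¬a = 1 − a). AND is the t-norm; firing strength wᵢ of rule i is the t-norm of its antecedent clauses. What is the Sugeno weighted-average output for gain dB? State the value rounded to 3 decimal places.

15.015

R1 (z=7.9): loud=0.50, medium=0.06; AND[a·b] → w = 0.0300
R2 (z=5.0): nominal=0.47, low=0.66; AND[a·b] → w = 0.3102
R3 (z=21.0): ¬medium=1−0.06=0.94, loud=0.50; AND[a·b] → w = 0.4700
R4 (z=33.0): medium=0.06, nominal=0.47; AND[a·b] → w = 0.0282
Weighted average = (0.0300·7.9 + 0.3102·5.0 + 0.4700·21.0 + 0.0282·33.0) / (0.0300 + 0.3102 + 0.4700 + 0.0282)
  = 12.5886 / 0.8384 = 15.015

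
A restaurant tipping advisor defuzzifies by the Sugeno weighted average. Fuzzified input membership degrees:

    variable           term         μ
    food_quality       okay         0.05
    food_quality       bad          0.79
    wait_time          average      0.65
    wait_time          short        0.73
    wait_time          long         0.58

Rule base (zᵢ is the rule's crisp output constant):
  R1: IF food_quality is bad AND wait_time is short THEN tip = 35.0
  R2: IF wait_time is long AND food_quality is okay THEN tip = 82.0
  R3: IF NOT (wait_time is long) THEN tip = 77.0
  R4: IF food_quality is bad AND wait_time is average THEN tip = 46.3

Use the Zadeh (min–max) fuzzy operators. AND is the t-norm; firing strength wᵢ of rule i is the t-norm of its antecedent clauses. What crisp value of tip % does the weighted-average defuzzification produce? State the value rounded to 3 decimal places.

49.776

R1 (z=35.0): bad=0.79, short=0.73; AND[min(a, b)] → w = 0.73
R2 (z=82.0): long=0.58, okay=0.05; AND[min(a, b)] → w = 0.05
R3 (z=77.0): ¬long=1−0.58=0.42 → w = 0.42
R4 (z=46.3): bad=0.79, average=0.65; AND[min(a, b)] → w = 0.65
Weighted average = (0.73·35.0 + 0.05·82.0 + 0.42·77.0 + 0.65·46.3) / (0.73 + 0.05 + 0.42 + 0.65)
  = 92.0850 / 1.8500 = 49.776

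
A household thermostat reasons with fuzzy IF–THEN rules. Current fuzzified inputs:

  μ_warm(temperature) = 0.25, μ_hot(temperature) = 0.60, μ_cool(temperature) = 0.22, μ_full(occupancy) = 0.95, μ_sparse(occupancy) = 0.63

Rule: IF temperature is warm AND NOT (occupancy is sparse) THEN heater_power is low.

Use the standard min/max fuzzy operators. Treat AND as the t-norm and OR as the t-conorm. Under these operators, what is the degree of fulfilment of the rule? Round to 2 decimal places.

firing strength: warm=0.25, ¬sparse=1−0.63=0.37; AND[min(a, b)] → w = 0.25

0.25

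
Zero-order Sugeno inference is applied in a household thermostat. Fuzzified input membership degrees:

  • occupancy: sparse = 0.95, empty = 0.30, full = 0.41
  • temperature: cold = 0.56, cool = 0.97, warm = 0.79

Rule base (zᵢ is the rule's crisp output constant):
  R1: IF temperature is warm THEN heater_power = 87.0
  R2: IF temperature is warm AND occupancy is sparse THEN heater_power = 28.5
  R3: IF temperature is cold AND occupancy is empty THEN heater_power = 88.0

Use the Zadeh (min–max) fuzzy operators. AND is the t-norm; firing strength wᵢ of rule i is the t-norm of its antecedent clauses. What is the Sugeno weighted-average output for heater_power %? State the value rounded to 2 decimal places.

62.58

R1 (z=87.0): warm=0.79 → w = 0.79
R2 (z=28.5): warm=0.79, sparse=0.95; AND[min(a, b)] → w = 0.79
R3 (z=88.0): cold=0.56, empty=0.30; AND[min(a, b)] → w = 0.30
Weighted average = (0.79·87.0 + 0.79·28.5 + 0.30·88.0) / (0.79 + 0.79 + 0.30)
  = 117.6450 / 1.8800 = 62.58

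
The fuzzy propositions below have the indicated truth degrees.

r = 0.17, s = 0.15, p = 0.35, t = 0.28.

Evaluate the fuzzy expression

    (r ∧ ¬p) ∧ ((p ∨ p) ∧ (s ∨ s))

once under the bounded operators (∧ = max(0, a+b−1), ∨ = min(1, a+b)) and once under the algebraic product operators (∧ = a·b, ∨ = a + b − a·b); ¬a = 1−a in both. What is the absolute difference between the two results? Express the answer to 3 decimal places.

Under bounded:
  ¬p = 1 − 0.35 = 0.65
  r ∧ ¬p = max(0, a+b−1) on (0.17, 0.65) = 0.00
  p ∨ p = min(1, a+b) on (0.35, 0.35) = 0.70
  s ∨ s = min(1, a+b) on (0.15, 0.15) = 0.30
  (p ∨ p) ∧ (s ∨ s) = max(0, a+b−1) on (0.70, 0.30) = 0.00
  (r ∧ ¬p) ∧ ((p ∨ p) ∧ (s ∨ s)) = max(0, a+b−1) on (0.00, 0.00) = 0.00
  → value = 0.0000
Under algebraic product:
  ¬p = 1 − 0.3500 = 0.6500
  r ∧ ¬p = a·b on (0.1700, 0.6500) = 0.1105
  p ∨ p = a + b − a·b on (0.3500, 0.3500) = 0.5775
  s ∨ s = a + b − a·b on (0.1500, 0.1500) = 0.2775
  (p ∨ p) ∧ (s ∨ s) = a·b on (0.5775, 0.2775) = 0.1603
  (r ∧ ¬p) ∧ ((p ∨ p) ∧ (s ∨ s)) = a·b on (0.1105, 0.1603) = 0.0177
  → value = 0.0177
|0.0000 − 0.0177| = 0.018

0.018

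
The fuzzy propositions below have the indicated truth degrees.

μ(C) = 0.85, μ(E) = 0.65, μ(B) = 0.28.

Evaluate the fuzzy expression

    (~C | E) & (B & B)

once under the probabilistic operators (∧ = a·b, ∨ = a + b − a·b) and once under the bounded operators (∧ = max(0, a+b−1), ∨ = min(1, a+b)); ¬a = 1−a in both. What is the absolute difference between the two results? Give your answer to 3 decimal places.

Under probabilistic:
  ~C = 1 − 0.8500 = 0.1500
  ~C | E = a + b − a·b on (0.1500, 0.6500) = 0.7025
  B & B = a·b on (0.2800, 0.2800) = 0.0784
  (~C | E) & (B & B) = a·b on (0.7025, 0.0784) = 0.0551
  → value = 0.0551
Under bounded:
  ~C = 1 − 0.85 = 0.15
  ~C | E = min(1, a+b) on (0.15, 0.65) = 0.80
  B & B = max(0, a+b−1) on (0.28, 0.28) = 0.00
  (~C | E) & (B & B) = max(0, a+b−1) on (0.80, 0.00) = 0.00
  → value = 0.0000
|0.0551 − 0.0000| = 0.055

0.055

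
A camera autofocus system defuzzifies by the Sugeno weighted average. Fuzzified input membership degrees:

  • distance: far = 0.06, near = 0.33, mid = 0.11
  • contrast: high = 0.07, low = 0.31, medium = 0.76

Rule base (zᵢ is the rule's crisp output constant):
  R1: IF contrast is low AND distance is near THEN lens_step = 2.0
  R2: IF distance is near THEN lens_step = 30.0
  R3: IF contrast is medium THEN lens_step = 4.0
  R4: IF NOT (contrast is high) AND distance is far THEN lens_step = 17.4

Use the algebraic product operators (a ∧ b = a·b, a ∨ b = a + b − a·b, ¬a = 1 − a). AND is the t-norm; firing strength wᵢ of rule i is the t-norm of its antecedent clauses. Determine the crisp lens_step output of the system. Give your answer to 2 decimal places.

11.31

R1 (z=2.0): low=0.31, near=0.33; AND[a·b] → w = 0.1023
R2 (z=30.0): near=0.33 → w = 0.3300
R3 (z=4.0): medium=0.76 → w = 0.7600
R4 (z=17.4): ¬high=1−0.07=0.93, far=0.06; AND[a·b] → w = 0.0558
Weighted average = (0.1023·2.0 + 0.3300·30.0 + 0.7600·4.0 + 0.0558·17.4) / (0.1023 + 0.3300 + 0.7600 + 0.0558)
  = 14.1155 / 1.2481 = 11.31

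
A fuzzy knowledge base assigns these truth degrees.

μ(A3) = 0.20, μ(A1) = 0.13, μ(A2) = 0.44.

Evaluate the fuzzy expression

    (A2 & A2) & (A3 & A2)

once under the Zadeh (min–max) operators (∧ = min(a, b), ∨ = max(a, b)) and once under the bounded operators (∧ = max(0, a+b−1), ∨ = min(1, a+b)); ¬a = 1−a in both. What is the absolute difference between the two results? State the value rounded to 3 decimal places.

0.200

Under Zadeh (min–max):
  A2 & A2 = min(a, b) on (0.44, 0.44) = 0.44
  A3 & A2 = min(a, b) on (0.20, 0.44) = 0.20
  (A2 & A2) & (A3 & A2) = min(a, b) on (0.44, 0.20) = 0.20
  → value = 0.2000
Under bounded:
  A2 & A2 = max(0, a+b−1) on (0.44, 0.44) = 0.00
  A3 & A2 = max(0, a+b−1) on (0.20, 0.44) = 0.00
  (A2 & A2) & (A3 & A2) = max(0, a+b−1) on (0.00, 0.00) = 0.00
  → value = 0.0000
|0.2000 − 0.0000| = 0.200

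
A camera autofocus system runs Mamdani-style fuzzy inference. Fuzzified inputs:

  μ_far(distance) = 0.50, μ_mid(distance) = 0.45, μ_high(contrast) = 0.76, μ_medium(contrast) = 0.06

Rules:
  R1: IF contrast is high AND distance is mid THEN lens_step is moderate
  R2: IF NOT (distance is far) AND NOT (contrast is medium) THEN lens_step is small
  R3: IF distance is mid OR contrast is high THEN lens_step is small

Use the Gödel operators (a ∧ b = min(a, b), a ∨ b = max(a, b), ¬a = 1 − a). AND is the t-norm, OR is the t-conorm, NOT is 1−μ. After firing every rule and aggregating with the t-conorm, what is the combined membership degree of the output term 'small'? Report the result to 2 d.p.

R1: high=0.76, mid=0.45; AND[min(a, b)] → w = 0.45
R2: ¬far=1−0.50=0.50, ¬medium=1−0.06=0.94; AND[min(a, b)] → w = 0.50
R3: mid=0.45, high=0.76; OR[max(a, b)] → w = 0.76
Rules with consequent 'small': {R2, R3} → strengths 0.50, 0.76
Aggregate via t-conorm [max(a, b)]: 0.76

0.76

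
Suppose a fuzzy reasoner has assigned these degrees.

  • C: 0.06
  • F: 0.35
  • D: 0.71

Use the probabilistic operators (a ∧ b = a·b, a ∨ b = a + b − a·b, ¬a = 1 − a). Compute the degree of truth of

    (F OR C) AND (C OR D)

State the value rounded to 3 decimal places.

F OR C = a + b − a·b on (0.3500, 0.0600) = 0.3890
C OR D = a + b − a·b on (0.0600, 0.7100) = 0.7274
(F OR C) AND (C OR D) = a·b on (0.3890, 0.7274) = 0.2830

0.283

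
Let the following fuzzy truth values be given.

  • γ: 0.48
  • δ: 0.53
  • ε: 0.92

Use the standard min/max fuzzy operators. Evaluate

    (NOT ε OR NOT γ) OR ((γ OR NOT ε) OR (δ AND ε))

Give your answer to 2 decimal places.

0.53

NOT ε = 1 − 0.92 = 0.08
NOT γ = 1 − 0.48 = 0.52
NOT ε OR NOT γ = max(a, b) on (0.08, 0.52) = 0.52
NOT ε = 1 − 0.92 = 0.08
γ OR NOT ε = max(a, b) on (0.48, 0.08) = 0.48
δ AND ε = min(a, b) on (0.53, 0.92) = 0.53
(γ OR NOT ε) OR (δ AND ε) = max(a, b) on (0.48, 0.53) = 0.53
(NOT ε OR NOT γ) OR ((γ OR NOT ε) OR (δ AND ε)) = max(a, b) on (0.52, 0.53) = 0.53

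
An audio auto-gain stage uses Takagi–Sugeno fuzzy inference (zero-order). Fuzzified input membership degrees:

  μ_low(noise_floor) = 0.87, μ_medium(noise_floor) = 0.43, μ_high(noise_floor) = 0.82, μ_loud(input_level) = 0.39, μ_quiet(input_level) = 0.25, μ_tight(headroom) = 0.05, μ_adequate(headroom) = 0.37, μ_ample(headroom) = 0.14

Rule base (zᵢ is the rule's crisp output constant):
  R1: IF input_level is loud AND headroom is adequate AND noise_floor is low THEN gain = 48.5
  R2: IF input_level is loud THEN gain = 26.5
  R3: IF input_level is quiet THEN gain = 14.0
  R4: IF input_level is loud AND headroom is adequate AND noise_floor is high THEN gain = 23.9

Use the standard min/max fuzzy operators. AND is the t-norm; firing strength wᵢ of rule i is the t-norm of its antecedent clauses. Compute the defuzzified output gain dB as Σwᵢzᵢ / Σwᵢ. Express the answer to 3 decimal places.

29.437

R1 (z=48.5): loud=0.39, adequate=0.37, low=0.87; AND[min(a, b)] → w = 0.37
R2 (z=26.5): loud=0.39 → w = 0.39
R3 (z=14.0): quiet=0.25 → w = 0.25
R4 (z=23.9): loud=0.39, adequate=0.37, high=0.82; AND[min(a, b)] → w = 0.37
Weighted average = (0.37·48.5 + 0.39·26.5 + 0.25·14.0 + 0.37·23.9) / (0.37 + 0.39 + 0.25 + 0.37)
  = 40.6230 / 1.3800 = 29.437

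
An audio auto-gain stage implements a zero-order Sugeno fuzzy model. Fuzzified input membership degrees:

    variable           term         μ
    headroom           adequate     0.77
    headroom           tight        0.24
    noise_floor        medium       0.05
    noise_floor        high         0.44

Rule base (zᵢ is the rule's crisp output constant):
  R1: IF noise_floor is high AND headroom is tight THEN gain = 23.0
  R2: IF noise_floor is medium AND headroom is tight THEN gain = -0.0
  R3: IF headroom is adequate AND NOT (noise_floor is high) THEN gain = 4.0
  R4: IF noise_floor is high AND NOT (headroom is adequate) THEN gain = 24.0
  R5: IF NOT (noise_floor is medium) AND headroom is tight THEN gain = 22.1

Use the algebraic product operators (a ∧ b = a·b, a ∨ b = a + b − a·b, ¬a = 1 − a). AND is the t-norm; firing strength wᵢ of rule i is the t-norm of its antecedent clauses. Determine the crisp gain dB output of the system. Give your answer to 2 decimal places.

R1 (z=23.0): high=0.44, tight=0.24; AND[a·b] → w = 0.1056
R2 (z=-0.0): medium=0.05, tight=0.24; AND[a·b] → w = 0.0120
R3 (z=4.0): adequate=0.77, ¬high=1−0.44=0.56; AND[a·b] → w = 0.4312
R4 (z=24.0): high=0.44, ¬adequate=1−0.77=0.23; AND[a·b] → w = 0.1012
R5 (z=22.1): ¬medium=1−0.05=0.95, tight=0.24; AND[a·b] → w = 0.2280
Weighted average = (0.1056·23.0 + 0.0120·-0.0 + 0.4312·4.0 + 0.1012·24.0 + 0.2280·22.1) / (0.1056 + 0.0120 + 0.4312 + 0.1012 + 0.2280)
  = 11.6212 / 0.8780 = 13.24

13.24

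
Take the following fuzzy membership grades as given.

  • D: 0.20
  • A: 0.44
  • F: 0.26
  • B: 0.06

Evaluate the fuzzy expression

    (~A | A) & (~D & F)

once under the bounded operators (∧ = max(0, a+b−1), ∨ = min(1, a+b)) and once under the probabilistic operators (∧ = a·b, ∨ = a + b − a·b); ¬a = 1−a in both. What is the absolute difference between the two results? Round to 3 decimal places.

Under bounded:
  ~A = 1 − 0.44 = 0.56
  ~A | A = min(1, a+b) on (0.56, 0.44) = 1.00
  ~D = 1 − 0.20 = 0.80
  ~D & F = max(0, a+b−1) on (0.80, 0.26) = 0.06
  (~A | A) & (~D & F) = max(0, a+b−1) on (1.00, 0.06) = 0.06
  → value = 0.0600
Under probabilistic:
  ~A = 1 − 0.4400 = 0.5600
  ~A | A = a + b − a·b on (0.5600, 0.4400) = 0.7536
  ~D = 1 − 0.2000 = 0.8000
  ~D & F = a·b on (0.8000, 0.2600) = 0.2080
  (~A | A) & (~D & F) = a·b on (0.7536, 0.2080) = 0.1567
  → value = 0.1567
|0.0600 − 0.1567| = 0.097

0.097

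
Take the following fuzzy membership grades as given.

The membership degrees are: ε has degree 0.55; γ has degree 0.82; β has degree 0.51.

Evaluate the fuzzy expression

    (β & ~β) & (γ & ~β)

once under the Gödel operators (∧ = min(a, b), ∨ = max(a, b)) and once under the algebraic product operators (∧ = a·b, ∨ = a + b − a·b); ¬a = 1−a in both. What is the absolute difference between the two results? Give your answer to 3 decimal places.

0.390

Under Gödel:
  ~β = 1 − 0.51 = 0.49
  β & ~β = min(a, b) on (0.51, 0.49) = 0.49
  ~β = 1 − 0.51 = 0.49
  γ & ~β = min(a, b) on (0.82, 0.49) = 0.49
  (β & ~β) & (γ & ~β) = min(a, b) on (0.49, 0.49) = 0.49
  → value = 0.4900
Under algebraic product:
  ~β = 1 − 0.5100 = 0.4900
  β & ~β = a·b on (0.5100, 0.4900) = 0.2499
  ~β = 1 − 0.5100 = 0.4900
  γ & ~β = a·b on (0.8200, 0.4900) = 0.4018
  (β & ~β) & (γ & ~β) = a·b on (0.2499, 0.4018) = 0.1004
  → value = 0.1004
|0.4900 − 0.1004| = 0.390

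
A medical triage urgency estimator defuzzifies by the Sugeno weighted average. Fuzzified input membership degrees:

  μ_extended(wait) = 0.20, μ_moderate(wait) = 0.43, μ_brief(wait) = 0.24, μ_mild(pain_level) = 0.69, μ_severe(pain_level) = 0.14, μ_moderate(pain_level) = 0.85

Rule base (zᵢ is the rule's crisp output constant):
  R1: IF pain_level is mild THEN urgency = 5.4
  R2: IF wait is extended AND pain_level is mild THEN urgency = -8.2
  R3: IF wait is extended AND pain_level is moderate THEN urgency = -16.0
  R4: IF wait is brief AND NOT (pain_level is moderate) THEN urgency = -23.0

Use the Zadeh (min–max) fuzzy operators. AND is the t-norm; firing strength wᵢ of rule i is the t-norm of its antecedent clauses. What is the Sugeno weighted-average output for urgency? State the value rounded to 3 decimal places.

-3.681

R1 (z=5.4): mild=0.69 → w = 0.69
R2 (z=-8.2): extended=0.20, mild=0.69; AND[min(a, b)] → w = 0.20
R3 (z=-16.0): extended=0.20, moderate=0.85; AND[min(a, b)] → w = 0.20
R4 (z=-23.0): brief=0.24, ¬moderate=1−0.85=0.15; AND[min(a, b)] → w = 0.15
Weighted average = (0.69·5.4 + 0.20·-8.2 + 0.20·-16.0 + 0.15·-23.0) / (0.69 + 0.20 + 0.20 + 0.15)
  = -4.5640 / 1.2400 = -3.681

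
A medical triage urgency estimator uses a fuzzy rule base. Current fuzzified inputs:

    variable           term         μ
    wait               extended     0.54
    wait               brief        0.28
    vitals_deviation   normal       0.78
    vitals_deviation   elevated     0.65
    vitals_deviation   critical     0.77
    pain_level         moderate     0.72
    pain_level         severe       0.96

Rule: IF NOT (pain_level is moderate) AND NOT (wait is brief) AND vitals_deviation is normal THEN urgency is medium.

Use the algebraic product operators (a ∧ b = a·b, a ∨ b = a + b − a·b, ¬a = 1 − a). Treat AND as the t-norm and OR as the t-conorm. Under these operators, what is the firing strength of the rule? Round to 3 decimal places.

firing strength: ¬moderate=1−0.72=0.28, ¬brief=1−0.28=0.72, normal=0.78; AND[a·b] → w = 0.1572

0.157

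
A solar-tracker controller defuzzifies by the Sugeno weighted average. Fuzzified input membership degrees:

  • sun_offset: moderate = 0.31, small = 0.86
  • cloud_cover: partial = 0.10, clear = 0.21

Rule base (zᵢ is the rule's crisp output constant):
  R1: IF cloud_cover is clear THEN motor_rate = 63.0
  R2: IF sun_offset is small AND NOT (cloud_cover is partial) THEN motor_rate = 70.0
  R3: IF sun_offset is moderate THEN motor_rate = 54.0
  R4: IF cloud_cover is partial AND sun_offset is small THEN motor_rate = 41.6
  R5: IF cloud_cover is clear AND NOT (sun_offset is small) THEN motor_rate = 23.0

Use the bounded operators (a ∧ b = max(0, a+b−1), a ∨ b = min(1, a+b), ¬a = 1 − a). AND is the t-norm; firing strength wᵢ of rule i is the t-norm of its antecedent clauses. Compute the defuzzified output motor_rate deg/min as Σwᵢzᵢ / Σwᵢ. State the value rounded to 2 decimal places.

R1 (z=63.0): clear=0.21 → w = 0.21
R2 (z=70.0): small=0.86, ¬partial=1−0.10=0.90; AND[max(0, a+b−1)] → w = 0.76
R3 (z=54.0): moderate=0.31 → w = 0.31
R4 (z=41.6): partial=0.10, small=0.86; AND[max(0, a+b−1)] → w = 0.00
R5 (z=23.0): clear=0.21, ¬small=1−0.86=0.14; AND[max(0, a+b−1)] → w = 0.00
Weighted average = (0.21·63.0 + 0.76·70.0 + 0.31·54.0 + 0.00·41.6 + 0.00·23.0) / (0.21 + 0.76 + 0.31 + 0.00 + 0.00)
  = 83.1700 / 1.2800 = 64.98

64.98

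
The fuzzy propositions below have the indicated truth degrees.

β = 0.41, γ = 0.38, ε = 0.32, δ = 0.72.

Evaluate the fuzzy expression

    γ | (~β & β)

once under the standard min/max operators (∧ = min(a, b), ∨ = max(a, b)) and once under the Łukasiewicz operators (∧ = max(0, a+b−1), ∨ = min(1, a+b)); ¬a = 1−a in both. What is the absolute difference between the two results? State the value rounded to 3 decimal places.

Under standard min/max:
  ~β = 1 − 0.41 = 0.59
  ~β & β = min(a, b) on (0.59, 0.41) = 0.41
  γ | (~β & β) = max(a, b) on (0.38, 0.41) = 0.41
  → value = 0.4100
Under Łukasiewicz:
  ~β = 1 − 0.41 = 0.59
  ~β & β = max(0, a+b−1) on (0.59, 0.41) = 0.00
  γ | (~β & β) = min(1, a+b) on (0.38, 0.00) = 0.38
  → value = 0.3800
|0.4100 − 0.3800| = 0.030

0.030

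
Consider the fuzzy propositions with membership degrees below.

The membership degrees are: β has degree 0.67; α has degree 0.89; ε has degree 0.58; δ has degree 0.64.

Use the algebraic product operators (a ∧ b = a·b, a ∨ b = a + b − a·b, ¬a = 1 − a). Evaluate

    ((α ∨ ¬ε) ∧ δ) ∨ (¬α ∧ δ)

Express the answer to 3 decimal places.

0.627

¬ε = 1 − 0.5800 = 0.4200
α ∨ ¬ε = a + b − a·b on (0.8900, 0.4200) = 0.9362
(α ∨ ¬ε) ∧ δ = a·b on (0.9362, 0.6400) = 0.5992
¬α = 1 − 0.8900 = 0.1100
¬α ∧ δ = a·b on (0.1100, 0.6400) = 0.0704
((α ∨ ¬ε) ∧ δ) ∨ (¬α ∧ δ) = a + b − a·b on (0.5992, 0.0704) = 0.6274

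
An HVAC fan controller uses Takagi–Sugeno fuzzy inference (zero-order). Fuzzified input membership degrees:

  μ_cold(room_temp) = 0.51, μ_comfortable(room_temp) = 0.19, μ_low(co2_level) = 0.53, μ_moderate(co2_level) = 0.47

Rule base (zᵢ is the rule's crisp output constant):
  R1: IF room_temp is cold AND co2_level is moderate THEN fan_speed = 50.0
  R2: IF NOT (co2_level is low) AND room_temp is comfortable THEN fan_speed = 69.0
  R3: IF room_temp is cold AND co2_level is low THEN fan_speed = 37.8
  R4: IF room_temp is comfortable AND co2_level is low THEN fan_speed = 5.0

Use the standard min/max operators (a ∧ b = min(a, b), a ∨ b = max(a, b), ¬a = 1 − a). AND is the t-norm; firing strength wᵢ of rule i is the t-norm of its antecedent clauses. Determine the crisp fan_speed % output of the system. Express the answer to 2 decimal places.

41.79

R1 (z=50.0): cold=0.51, moderate=0.47; AND[min(a, b)] → w = 0.47
R2 (z=69.0): ¬low=1−0.53=0.47, comfortable=0.19; AND[min(a, b)] → w = 0.19
R3 (z=37.8): cold=0.51, low=0.53; AND[min(a, b)] → w = 0.51
R4 (z=5.0): comfortable=0.19, low=0.53; AND[min(a, b)] → w = 0.19
Weighted average = (0.47·50.0 + 0.19·69.0 + 0.51·37.8 + 0.19·5.0) / (0.47 + 0.19 + 0.51 + 0.19)
  = 56.8380 / 1.3600 = 41.79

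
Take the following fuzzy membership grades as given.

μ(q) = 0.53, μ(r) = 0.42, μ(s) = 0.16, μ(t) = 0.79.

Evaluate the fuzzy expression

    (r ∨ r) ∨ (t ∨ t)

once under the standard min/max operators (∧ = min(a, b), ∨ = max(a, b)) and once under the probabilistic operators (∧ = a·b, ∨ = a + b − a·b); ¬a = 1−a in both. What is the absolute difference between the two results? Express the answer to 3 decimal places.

Under standard min/max:
  r ∨ r = max(a, b) on (0.42, 0.42) = 0.42
  t ∨ t = max(a, b) on (0.79, 0.79) = 0.79
  (r ∨ r) ∨ (t ∨ t) = max(a, b) on (0.42, 0.79) = 0.79
  → value = 0.7900
Under probabilistic:
  r ∨ r = a + b − a·b on (0.4200, 0.4200) = 0.6636
  t ∨ t = a + b − a·b on (0.7900, 0.7900) = 0.9559
  (r ∨ r) ∨ (t ∨ t) = a + b − a·b on (0.6636, 0.9559) = 0.9852
  → value = 0.9852
|0.7900 − 0.9852| = 0.195

0.195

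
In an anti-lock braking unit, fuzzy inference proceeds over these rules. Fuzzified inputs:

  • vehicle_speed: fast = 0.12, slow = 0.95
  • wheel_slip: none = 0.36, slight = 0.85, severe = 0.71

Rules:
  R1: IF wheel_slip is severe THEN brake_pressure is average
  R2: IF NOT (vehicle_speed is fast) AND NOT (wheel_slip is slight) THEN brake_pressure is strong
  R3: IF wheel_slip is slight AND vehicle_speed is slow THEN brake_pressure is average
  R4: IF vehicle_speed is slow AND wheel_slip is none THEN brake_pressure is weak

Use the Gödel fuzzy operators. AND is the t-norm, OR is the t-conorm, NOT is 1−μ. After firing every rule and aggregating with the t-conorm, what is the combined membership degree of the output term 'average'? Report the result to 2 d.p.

R1: severe=0.71 → w = 0.71
R2: ¬fast=1−0.12=0.88, ¬slight=1−0.85=0.15; AND[min(a, b)] → w = 0.15
R3: slight=0.85, slow=0.95; AND[min(a, b)] → w = 0.85
R4: slow=0.95, none=0.36; AND[min(a, b)] → w = 0.36
Rules with consequent 'average': {R1, R3} → strengths 0.71, 0.85
Aggregate via t-conorm [max(a, b)]: 0.85

0.85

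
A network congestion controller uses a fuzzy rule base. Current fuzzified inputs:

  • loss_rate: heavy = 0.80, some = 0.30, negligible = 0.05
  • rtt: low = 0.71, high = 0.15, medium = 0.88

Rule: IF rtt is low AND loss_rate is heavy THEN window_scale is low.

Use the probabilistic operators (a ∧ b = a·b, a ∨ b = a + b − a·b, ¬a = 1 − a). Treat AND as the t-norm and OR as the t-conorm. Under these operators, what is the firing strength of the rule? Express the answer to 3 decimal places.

firing strength: low=0.71, heavy=0.80; AND[a·b] → w = 0.5680

0.568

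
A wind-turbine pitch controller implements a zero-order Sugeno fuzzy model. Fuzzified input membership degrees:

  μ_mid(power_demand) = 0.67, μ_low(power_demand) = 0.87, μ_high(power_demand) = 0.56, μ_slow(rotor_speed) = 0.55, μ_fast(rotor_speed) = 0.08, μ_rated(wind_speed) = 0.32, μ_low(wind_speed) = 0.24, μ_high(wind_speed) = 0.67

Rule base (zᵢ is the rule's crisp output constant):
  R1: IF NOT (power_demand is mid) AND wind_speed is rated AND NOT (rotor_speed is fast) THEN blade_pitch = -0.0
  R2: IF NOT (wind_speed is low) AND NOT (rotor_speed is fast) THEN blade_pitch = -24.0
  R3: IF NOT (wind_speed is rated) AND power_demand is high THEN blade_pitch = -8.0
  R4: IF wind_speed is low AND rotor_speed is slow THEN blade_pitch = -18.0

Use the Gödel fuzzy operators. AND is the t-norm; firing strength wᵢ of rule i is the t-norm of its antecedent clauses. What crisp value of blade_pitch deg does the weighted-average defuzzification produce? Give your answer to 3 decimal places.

R1 (z=-0.0): ¬mid=1−0.67=0.33, rated=0.32, ¬fast=1−0.08=0.92; AND[min(a, b)] → w = 0.32
R2 (z=-24.0): ¬low=1−0.24=0.76, ¬fast=1−0.08=0.92; AND[min(a, b)] → w = 0.76
R3 (z=-8.0): ¬rated=1−0.32=0.68, high=0.56; AND[min(a, b)] → w = 0.56
R4 (z=-18.0): low=0.24, slow=0.55; AND[min(a, b)] → w = 0.24
Weighted average = (0.32·-0.0 + 0.76·-24.0 + 0.56·-8.0 + 0.24·-18.0) / (0.32 + 0.76 + 0.56 + 0.24)
  = -27.0400 / 1.8800 = -14.383

-14.383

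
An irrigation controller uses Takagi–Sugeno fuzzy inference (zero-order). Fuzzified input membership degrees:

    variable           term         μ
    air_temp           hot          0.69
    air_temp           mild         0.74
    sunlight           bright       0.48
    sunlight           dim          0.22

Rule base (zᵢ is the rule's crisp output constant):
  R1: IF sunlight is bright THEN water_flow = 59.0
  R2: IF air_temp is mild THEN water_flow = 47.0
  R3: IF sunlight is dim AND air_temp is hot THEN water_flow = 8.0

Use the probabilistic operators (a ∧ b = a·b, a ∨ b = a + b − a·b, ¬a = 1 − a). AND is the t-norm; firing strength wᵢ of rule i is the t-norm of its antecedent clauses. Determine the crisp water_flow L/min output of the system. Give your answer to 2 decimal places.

46.88

R1 (z=59.0): bright=0.48 → w = 0.4800
R2 (z=47.0): mild=0.74 → w = 0.7400
R3 (z=8.0): dim=0.22, hot=0.69; AND[a·b] → w = 0.1518
Weighted average = (0.4800·59.0 + 0.7400·47.0 + 0.1518·8.0) / (0.4800 + 0.7400 + 0.1518)
  = 64.3144 / 1.3718 = 46.88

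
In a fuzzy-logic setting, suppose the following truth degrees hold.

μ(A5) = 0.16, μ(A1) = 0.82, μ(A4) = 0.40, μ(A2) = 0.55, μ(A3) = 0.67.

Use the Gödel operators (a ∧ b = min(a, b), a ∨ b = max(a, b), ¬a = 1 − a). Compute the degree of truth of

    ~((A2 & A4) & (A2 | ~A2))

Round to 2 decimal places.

A2 & A4 = min(a, b) on (0.55, 0.40) = 0.40
~A2 = 1 − 0.55 = 0.45
A2 | ~A2 = max(a, b) on (0.55, 0.45) = 0.55
(A2 & A4) & (A2 | ~A2) = min(a, b) on (0.40, 0.55) = 0.40
~((A2 & A4) & (A2 | ~A2)) = 1 − 0.40 = 0.60

0.60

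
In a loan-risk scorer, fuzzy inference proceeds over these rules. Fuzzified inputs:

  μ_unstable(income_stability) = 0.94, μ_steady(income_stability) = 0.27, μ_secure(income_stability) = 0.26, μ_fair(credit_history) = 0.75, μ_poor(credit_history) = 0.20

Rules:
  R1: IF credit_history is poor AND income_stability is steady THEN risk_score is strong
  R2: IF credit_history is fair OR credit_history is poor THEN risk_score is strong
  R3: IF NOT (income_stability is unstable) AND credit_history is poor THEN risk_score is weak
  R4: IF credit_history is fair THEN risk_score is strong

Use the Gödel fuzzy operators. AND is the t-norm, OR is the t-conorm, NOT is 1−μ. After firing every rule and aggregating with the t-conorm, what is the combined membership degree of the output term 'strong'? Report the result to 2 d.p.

R1: poor=0.20, steady=0.27; AND[min(a, b)] → w = 0.20
R2: fair=0.75, poor=0.20; OR[max(a, b)] → w = 0.75
R3: ¬unstable=1−0.94=0.06, poor=0.20; AND[min(a, b)] → w = 0.06
R4: fair=0.75 → w = 0.75
Rules with consequent 'strong': {R1, R2, R4} → strengths 0.20, 0.75, 0.75
Aggregate via t-conorm [max(a, b)]: 0.75

0.75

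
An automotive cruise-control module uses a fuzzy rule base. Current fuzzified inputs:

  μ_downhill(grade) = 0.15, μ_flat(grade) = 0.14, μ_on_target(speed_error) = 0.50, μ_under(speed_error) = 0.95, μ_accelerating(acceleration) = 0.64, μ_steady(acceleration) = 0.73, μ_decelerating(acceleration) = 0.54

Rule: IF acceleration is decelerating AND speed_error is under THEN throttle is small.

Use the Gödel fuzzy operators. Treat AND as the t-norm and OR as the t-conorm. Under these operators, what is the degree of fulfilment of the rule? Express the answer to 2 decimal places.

0.54

firing strength: decelerating=0.54, under=0.95; AND[min(a, b)] → w = 0.54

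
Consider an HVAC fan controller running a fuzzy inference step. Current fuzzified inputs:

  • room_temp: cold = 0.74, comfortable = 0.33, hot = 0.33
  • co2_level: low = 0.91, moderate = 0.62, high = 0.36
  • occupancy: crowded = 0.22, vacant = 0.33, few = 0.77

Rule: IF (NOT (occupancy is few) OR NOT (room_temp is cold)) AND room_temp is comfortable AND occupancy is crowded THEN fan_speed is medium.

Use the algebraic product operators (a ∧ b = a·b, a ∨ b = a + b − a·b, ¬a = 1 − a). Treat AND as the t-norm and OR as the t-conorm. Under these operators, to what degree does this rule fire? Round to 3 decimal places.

firing strength: (¬few=1−0.77=0.23 OR ¬cold=1−0.74=0.26) = 0.4302; AND[a·b] with comfortable=0.33, crowded=0.22 → w = 0.0312

0.031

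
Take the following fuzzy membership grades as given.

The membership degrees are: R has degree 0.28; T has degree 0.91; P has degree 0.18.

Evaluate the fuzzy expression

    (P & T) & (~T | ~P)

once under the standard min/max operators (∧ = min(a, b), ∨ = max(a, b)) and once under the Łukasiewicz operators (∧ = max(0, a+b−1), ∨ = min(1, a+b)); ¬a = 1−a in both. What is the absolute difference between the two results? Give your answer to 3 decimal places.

Under standard min/max:
  P & T = min(a, b) on (0.18, 0.91) = 0.18
  ~T = 1 − 0.91 = 0.09
  ~P = 1 − 0.18 = 0.82
  ~T | ~P = max(a, b) on (0.09, 0.82) = 0.82
  (P & T) & (~T | ~P) = min(a, b) on (0.18, 0.82) = 0.18
  → value = 0.1800
Under Łukasiewicz:
  P & T = max(0, a+b−1) on (0.18, 0.91) = 0.09
  ~T = 1 − 0.91 = 0.09
  ~P = 1 − 0.18 = 0.82
  ~T | ~P = min(1, a+b) on (0.09, 0.82) = 0.91
  (P & T) & (~T | ~P) = max(0, a+b−1) on (0.09, 0.91) = 0.00
  → value = 0.0000
|0.1800 − 0.0000| = 0.180

0.180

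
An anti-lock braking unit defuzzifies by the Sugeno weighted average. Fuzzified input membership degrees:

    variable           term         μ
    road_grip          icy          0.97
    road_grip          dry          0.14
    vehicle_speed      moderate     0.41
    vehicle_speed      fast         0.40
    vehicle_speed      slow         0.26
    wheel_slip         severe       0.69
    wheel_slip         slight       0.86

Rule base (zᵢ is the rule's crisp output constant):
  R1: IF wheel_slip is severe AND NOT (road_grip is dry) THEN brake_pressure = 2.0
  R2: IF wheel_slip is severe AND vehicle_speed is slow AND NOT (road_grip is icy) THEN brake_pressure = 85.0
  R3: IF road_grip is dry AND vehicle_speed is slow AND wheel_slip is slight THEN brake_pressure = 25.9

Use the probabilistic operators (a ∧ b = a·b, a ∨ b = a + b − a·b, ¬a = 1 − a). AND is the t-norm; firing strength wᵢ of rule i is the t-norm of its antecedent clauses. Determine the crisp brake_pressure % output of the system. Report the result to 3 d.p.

R1 (z=2.0): severe=0.69, ¬dry=1−0.14=0.86; AND[a·b] → w = 0.5934
R2 (z=85.0): severe=0.69, slow=0.26, ¬icy=1−0.97=0.03; AND[a·b] → w = 0.0054
R3 (z=25.9): dry=0.14, slow=0.26, slight=0.86; AND[a·b] → w = 0.0313
Weighted average = (0.5934·2.0 + 0.0054·85.0 + 0.0313·25.9) / (0.5934 + 0.0054 + 0.0313)
  = 2.4550 / 0.6301 = 3.896

3.896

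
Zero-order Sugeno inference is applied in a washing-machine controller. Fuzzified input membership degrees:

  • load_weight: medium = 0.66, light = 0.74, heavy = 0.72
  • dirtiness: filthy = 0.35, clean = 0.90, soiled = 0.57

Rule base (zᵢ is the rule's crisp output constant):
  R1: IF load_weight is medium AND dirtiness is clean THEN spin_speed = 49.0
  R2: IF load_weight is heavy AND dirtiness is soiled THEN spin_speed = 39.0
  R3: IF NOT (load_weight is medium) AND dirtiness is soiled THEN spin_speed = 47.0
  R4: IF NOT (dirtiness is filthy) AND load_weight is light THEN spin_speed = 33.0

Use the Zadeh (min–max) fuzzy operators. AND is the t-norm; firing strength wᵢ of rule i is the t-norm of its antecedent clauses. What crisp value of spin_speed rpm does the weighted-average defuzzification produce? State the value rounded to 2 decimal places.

41.44

R1 (z=49.0): medium=0.66, clean=0.90; AND[min(a, b)] → w = 0.66
R2 (z=39.0): heavy=0.72, soiled=0.57; AND[min(a, b)] → w = 0.57
R3 (z=47.0): ¬medium=1−0.66=0.34, soiled=0.57; AND[min(a, b)] → w = 0.34
R4 (z=33.0): ¬filthy=1−0.35=0.65, light=0.74; AND[min(a, b)] → w = 0.65
Weighted average = (0.66·49.0 + 0.57·39.0 + 0.34·47.0 + 0.65·33.0) / (0.66 + 0.57 + 0.34 + 0.65)
  = 92.0000 / 2.2200 = 41.44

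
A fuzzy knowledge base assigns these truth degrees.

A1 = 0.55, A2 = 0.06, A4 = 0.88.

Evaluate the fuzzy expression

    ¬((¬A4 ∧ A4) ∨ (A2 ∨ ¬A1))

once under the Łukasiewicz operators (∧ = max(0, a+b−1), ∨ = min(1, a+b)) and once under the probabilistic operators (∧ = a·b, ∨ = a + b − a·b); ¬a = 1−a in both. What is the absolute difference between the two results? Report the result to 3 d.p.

Under Łukasiewicz:
  ¬A4 = 1 − 0.88 = 0.12
  ¬A4 ∧ A4 = max(0, a+b−1) on (0.12, 0.88) = 0.00
  ¬A1 = 1 − 0.55 = 0.45
  A2 ∨ ¬A1 = min(1, a+b) on (0.06, 0.45) = 0.51
  (¬A4 ∧ A4) ∨ (A2 ∨ ¬A1) = min(1, a+b) on (0.00, 0.51) = 0.51
  ¬((¬A4 ∧ A4) ∨ (A2 ∨ ¬A1)) = 1 − 0.51 = 0.49
  → value = 0.4900
Under probabilistic:
  ¬A4 = 1 − 0.8800 = 0.1200
  ¬A4 ∧ A4 = a·b on (0.1200, 0.8800) = 0.1056
  ¬A1 = 1 − 0.5500 = 0.4500
  A2 ∨ ¬A1 = a + b − a·b on (0.0600, 0.4500) = 0.4830
  (¬A4 ∧ A4) ∨ (A2 ∨ ¬A1) = a + b − a·b on (0.1056, 0.4830) = 0.5376
  ¬((¬A4 ∧ A4) ∨ (A2 ∨ ¬A1)) = 1 − 0.5376 = 0.4624
  → value = 0.4624
|0.4900 − 0.4624| = 0.028

0.028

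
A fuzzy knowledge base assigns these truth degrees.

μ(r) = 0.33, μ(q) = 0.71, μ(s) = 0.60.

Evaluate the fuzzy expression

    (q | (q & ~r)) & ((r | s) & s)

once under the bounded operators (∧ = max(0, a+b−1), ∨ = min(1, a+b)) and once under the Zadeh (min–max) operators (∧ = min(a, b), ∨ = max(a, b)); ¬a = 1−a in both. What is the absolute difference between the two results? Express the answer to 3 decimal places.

0.070

Under bounded:
  ~r = 1 − 0.33 = 0.67
  q & ~r = max(0, a+b−1) on (0.71, 0.67) = 0.38
  q | (q & ~r) = min(1, a+b) on (0.71, 0.38) = 1.00
  r | s = min(1, a+b) on (0.33, 0.60) = 0.93
  (r | s) & s = max(0, a+b−1) on (0.93, 0.60) = 0.53
  (q | (q & ~r)) & ((r | s) & s) = max(0, a+b−1) on (1.00, 0.53) = 0.53
  → value = 0.5300
Under Zadeh (min–max):
  ~r = 1 − 0.33 = 0.67
  q & ~r = min(a, b) on (0.71, 0.67) = 0.67
  q | (q & ~r) = max(a, b) on (0.71, 0.67) = 0.71
  r | s = max(a, b) on (0.33, 0.60) = 0.60
  (r | s) & s = min(a, b) on (0.60, 0.60) = 0.60
  (q | (q & ~r)) & ((r | s) & s) = min(a, b) on (0.71, 0.60) = 0.60
  → value = 0.6000
|0.5300 − 0.6000| = 0.070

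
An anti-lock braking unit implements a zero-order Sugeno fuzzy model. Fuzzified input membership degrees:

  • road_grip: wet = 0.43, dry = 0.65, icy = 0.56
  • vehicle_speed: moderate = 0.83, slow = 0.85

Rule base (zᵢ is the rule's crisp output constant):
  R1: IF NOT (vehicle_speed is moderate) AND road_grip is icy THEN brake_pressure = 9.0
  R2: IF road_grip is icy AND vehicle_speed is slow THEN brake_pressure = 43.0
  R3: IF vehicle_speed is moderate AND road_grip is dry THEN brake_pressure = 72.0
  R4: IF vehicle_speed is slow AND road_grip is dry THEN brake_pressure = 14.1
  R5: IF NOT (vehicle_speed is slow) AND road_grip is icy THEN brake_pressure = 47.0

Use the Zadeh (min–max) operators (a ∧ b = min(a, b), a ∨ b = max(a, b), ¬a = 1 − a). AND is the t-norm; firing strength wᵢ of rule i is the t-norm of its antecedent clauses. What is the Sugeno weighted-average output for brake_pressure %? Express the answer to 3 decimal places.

R1 (z=9.0): ¬moderate=1−0.83=0.17, icy=0.56; AND[min(a, b)] → w = 0.17
R2 (z=43.0): icy=0.56, slow=0.85; AND[min(a, b)] → w = 0.56
R3 (z=72.0): moderate=0.83, dry=0.65; AND[min(a, b)] → w = 0.65
R4 (z=14.1): slow=0.85, dry=0.65; AND[min(a, b)] → w = 0.65
R5 (z=47.0): ¬slow=1−0.85=0.15, icy=0.56; AND[min(a, b)] → w = 0.15
Weighted average = (0.17·9.0 + 0.56·43.0 + 0.65·72.0 + 0.65·14.1 + 0.15·47.0) / (0.17 + 0.56 + 0.65 + 0.65 + 0.15)
  = 88.6250 / 2.1800 = 40.654

40.654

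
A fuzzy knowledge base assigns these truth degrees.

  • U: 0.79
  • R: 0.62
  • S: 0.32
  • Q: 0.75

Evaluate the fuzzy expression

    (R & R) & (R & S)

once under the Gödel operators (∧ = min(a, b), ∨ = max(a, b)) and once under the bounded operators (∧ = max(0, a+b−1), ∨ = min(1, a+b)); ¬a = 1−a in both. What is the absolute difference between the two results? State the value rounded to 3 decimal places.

0.320

Under Gödel:
  R & R = min(a, b) on (0.62, 0.62) = 0.62
  R & S = min(a, b) on (0.62, 0.32) = 0.32
  (R & R) & (R & S) = min(a, b) on (0.62, 0.32) = 0.32
  → value = 0.3200
Under bounded:
  R & R = max(0, a+b−1) on (0.62, 0.62) = 0.24
  R & S = max(0, a+b−1) on (0.62, 0.32) = 0.00
  (R & R) & (R & S) = max(0, a+b−1) on (0.24, 0.00) = 0.00
  → value = 0.0000
|0.3200 − 0.0000| = 0.320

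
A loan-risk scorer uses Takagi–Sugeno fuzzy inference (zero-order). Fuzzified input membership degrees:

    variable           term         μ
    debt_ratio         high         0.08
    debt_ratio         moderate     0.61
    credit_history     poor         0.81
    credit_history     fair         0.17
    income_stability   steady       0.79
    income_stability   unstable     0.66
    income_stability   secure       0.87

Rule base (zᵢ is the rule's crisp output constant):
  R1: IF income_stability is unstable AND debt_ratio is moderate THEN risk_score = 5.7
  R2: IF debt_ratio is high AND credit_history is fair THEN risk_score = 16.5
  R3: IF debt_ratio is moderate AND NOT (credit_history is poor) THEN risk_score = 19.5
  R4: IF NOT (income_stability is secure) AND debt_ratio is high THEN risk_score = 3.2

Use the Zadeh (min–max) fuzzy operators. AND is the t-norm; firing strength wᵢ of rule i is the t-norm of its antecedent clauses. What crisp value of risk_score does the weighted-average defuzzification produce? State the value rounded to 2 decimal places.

9.12

R1 (z=5.7): unstable=0.66, moderate=0.61; AND[min(a, b)] → w = 0.61
R2 (z=16.5): high=0.08, fair=0.17; AND[min(a, b)] → w = 0.08
R3 (z=19.5): moderate=0.61, ¬poor=1−0.81=0.19; AND[min(a, b)] → w = 0.19
R4 (z=3.2): ¬secure=1−0.87=0.13, high=0.08; AND[min(a, b)] → w = 0.08
Weighted average = (0.61·5.7 + 0.08·16.5 + 0.19·19.5 + 0.08·3.2) / (0.61 + 0.08 + 0.19 + 0.08)
  = 8.7580 / 0.9600 = 9.12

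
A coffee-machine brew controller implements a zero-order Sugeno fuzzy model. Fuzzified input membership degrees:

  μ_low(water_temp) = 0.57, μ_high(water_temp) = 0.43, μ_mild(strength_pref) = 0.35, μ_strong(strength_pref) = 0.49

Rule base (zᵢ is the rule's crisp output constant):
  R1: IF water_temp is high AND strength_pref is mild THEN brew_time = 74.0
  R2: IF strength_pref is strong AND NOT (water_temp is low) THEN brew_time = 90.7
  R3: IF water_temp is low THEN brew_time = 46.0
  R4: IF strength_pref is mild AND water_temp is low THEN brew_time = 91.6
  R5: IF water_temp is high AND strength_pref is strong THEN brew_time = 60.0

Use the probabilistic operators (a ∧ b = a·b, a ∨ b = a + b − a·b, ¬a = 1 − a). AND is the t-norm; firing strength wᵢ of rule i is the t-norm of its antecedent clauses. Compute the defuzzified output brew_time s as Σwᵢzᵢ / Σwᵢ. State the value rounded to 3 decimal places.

65.144

R1 (z=74.0): high=0.43, mild=0.35; AND[a·b] → w = 0.1505
R2 (z=90.7): strong=0.49, ¬low=1−0.57=0.43; AND[a·b] → w = 0.2107
R3 (z=46.0): low=0.57 → w = 0.5700
R4 (z=91.6): mild=0.35, low=0.57; AND[a·b] → w = 0.1995
R5 (z=60.0): high=0.43, strong=0.49; AND[a·b] → w = 0.2107
Weighted average = (0.1505·74.0 + 0.2107·90.7 + 0.5700·46.0 + 0.1995·91.6 + 0.2107·60.0) / (0.1505 + 0.2107 + 0.5700 + 0.1995 + 0.2107)
  = 87.3837 / 1.3414 = 65.144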